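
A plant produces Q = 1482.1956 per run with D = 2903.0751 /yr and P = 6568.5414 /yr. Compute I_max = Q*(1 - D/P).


D/P = 0.4420
1 - D/P = 0.5580
I_max = 1482.1956 * 0.5580 = 827.1148

827.1148 units


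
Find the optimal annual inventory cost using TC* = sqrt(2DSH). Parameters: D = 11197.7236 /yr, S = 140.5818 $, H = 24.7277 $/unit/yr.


2*D*S*H = 77852499.7619
TC* = sqrt(77852499.7619) = 8823.4064

8823.4064 $/yr


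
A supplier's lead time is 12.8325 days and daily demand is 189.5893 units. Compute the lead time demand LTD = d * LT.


LTD = 189.5893 * 12.8325 = 2432.9047

2432.9047 units


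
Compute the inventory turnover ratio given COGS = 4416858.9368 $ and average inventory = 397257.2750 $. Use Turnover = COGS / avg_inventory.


Turnover = 4416858.9368 / 397257.2750 = 11.1184

11.1184


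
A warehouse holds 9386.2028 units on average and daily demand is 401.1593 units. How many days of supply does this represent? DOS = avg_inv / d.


DOS = 9386.2028 / 401.1593 = 23.3977

23.3977 days


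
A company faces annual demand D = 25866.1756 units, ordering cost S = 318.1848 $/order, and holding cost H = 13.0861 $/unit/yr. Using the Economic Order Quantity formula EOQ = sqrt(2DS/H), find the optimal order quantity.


2*D*S = 2 * 25866.1756 * 318.1848 = 16460447.8201
2*D*S/H = 1257857.4075
EOQ = sqrt(1257857.4075) = 1121.5424

1121.5424 units


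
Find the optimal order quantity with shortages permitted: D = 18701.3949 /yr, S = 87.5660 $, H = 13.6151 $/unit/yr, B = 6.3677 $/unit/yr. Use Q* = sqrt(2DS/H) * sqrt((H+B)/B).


sqrt(2DS/H) = 490.4665
sqrt((H+B)/B) = 1.7715
Q* = 490.4665 * 1.7715 = 868.8528

868.8528 units


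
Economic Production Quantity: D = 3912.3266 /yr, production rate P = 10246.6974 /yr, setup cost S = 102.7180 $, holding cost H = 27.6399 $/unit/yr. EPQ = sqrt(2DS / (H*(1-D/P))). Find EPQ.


1 - D/P = 1 - 0.3818 = 0.6182
H*(1-D/P) = 17.0866
2DS = 803732.7274
EPQ = sqrt(47038.7329) = 216.8841

216.8841 units


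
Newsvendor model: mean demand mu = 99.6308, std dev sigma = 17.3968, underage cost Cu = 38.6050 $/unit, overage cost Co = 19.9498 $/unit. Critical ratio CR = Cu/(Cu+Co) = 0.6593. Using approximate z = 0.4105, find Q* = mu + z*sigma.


CR = Cu/(Cu+Co) = 38.6050/(38.6050+19.9498) = 0.6593
z = 0.4105
Q* = 99.6308 + 0.4105 * 17.3968 = 106.7722

106.7722 units


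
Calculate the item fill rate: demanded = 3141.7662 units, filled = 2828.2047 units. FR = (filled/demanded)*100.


FR = 2828.2047 / 3141.7662 * 100 = 90.0196

90.0196%


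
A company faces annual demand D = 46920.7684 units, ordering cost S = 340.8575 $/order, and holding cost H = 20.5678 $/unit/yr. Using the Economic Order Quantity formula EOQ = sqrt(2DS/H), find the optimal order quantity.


2*D*S = 2 * 46920.7684 * 340.8575 = 31986591.6298
2*D*S/H = 1555178.0759
EOQ = sqrt(1555178.0759) = 1247.0678

1247.0678 units


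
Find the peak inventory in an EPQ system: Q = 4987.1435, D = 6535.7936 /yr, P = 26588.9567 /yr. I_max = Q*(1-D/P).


D/P = 0.2458
1 - D/P = 0.7542
I_max = 4987.1435 * 0.7542 = 3761.2609

3761.2609 units


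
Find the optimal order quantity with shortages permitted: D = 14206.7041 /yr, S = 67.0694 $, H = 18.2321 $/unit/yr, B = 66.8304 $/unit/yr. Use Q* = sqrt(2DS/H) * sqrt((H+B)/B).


sqrt(2DS/H) = 323.2999
sqrt((H+B)/B) = 1.1282
Q* = 323.2999 * 1.1282 = 364.7435

364.7435 units


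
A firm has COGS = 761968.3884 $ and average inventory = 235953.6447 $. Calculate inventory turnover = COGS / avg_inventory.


Turnover = 761968.3884 / 235953.6447 = 3.2293

3.2293


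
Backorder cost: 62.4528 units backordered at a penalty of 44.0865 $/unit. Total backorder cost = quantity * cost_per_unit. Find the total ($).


Total = 62.4528 * 44.0865 = 2753.3254

2753.3254 $


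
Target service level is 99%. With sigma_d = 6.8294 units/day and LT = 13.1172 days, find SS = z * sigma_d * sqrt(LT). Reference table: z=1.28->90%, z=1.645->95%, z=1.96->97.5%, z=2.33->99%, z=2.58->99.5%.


From the table, SL = 99% corresponds to z = 2.33
sqrt(LT) = sqrt(13.1172) = 3.6218
SS = 2.33 * 6.8294 * 3.6218 = 57.6314

57.6314 units


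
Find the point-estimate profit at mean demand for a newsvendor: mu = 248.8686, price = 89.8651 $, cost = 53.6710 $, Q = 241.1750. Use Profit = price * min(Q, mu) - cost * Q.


Sales at mu = min(241.1750, 248.8686) = 241.1750
Revenue = 89.8651 * 241.1750 = 21673.2155
Total cost = 53.6710 * 241.1750 = 12944.1034
Profit = 21673.2155 - 12944.1034 = 8729.1121

8729.1121 $


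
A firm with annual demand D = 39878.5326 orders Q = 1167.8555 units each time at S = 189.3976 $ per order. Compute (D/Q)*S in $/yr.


Number of orders = D/Q = 34.1468
Cost = 34.1468 * 189.3976 = 6467.3227

6467.3227 $/yr


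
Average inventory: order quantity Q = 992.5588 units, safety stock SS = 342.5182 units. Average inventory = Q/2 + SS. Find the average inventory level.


Q/2 = 496.2794
Avg = 496.2794 + 342.5182 = 838.7976

838.7976 units


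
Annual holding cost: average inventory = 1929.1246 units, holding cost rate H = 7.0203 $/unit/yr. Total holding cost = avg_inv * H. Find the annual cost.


Cost = 1929.1246 * 7.0203 = 13543.0334

13543.0334 $/yr


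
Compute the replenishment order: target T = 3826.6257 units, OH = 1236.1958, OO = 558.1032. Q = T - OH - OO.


Inventory position = OH + OO = 1236.1958 + 558.1032 = 1794.2990
Q = 3826.6257 - 1794.2990 = 2032.3267

2032.3267 units


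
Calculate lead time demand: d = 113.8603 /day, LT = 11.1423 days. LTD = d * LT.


LTD = 113.8603 * 11.1423 = 1268.6656

1268.6656 units


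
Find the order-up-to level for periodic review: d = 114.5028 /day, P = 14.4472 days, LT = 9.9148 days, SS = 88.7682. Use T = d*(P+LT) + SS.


P + LT = 24.3620
d*(P+LT) = 114.5028 * 24.3620 = 2789.5172
T = 2789.5172 + 88.7682 = 2878.2854

2878.2854 units


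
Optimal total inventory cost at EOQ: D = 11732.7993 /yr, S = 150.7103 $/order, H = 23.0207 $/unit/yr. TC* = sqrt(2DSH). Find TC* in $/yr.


2*D*S*H = 81412876.0110
TC* = sqrt(81412876.0110) = 9022.9084

9022.9084 $/yr


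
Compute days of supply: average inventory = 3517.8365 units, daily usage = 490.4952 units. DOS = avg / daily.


DOS = 3517.8365 / 490.4952 = 7.1720

7.1720 days


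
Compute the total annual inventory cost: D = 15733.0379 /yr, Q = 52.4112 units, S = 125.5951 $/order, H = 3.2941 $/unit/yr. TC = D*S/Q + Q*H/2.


Ordering cost = D*S/Q = 37701.7215
Holding cost = Q*H/2 = 86.3239
TC = 37701.7215 + 86.3239 = 37788.0454

37788.0454 $/yr


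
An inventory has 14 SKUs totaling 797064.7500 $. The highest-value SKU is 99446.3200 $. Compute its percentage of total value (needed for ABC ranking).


Top item = 99446.3200
Total = 797064.7500
Percentage = 99446.3200 / 797064.7500 * 100 = 12.4766

12.4766%


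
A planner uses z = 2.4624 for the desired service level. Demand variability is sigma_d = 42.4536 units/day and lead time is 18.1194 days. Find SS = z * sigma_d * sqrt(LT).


sqrt(LT) = sqrt(18.1194) = 4.2567
SS = 2.4624 * 42.4536 * 4.2567 = 444.9847

444.9847 units


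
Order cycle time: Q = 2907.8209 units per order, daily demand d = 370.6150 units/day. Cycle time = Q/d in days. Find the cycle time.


Cycle = 2907.8209 / 370.6150 = 7.8459

7.8459 days


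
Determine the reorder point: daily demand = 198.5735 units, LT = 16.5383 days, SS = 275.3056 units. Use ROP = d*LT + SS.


d*LT = 198.5735 * 16.5383 = 3284.0681
ROP = 3284.0681 + 275.3056 = 3559.3737

3559.3737 units


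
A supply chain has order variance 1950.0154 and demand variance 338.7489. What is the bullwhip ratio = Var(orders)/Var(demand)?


BW = 1950.0154 / 338.7489 = 5.7565

5.7565


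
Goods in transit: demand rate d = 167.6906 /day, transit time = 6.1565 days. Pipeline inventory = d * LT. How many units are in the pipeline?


Pipeline = 167.6906 * 6.1565 = 1032.3872

1032.3872 units


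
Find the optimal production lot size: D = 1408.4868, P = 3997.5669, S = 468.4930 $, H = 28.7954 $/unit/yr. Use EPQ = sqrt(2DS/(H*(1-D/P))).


1 - D/P = 1 - 0.3523 = 0.6477
H*(1-D/P) = 18.6497
2DS = 1319732.4128
EPQ = sqrt(70764.1055) = 266.0152

266.0152 units


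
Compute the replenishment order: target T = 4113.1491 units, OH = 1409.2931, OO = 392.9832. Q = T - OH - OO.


Inventory position = OH + OO = 1409.2931 + 392.9832 = 1802.2763
Q = 4113.1491 - 1802.2763 = 2310.8728

2310.8728 units


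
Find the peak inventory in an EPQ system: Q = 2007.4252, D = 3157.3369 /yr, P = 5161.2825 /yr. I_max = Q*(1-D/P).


D/P = 0.6117
1 - D/P = 0.3883
I_max = 2007.4252 * 0.3883 = 779.4130

779.4130 units


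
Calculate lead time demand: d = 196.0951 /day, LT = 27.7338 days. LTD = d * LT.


LTD = 196.0951 * 27.7338 = 5438.4623

5438.4623 units


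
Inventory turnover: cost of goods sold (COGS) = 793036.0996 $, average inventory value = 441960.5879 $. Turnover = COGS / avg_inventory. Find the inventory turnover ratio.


Turnover = 793036.0996 / 441960.5879 = 1.7944

1.7944


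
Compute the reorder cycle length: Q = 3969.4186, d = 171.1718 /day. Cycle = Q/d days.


Cycle = 3969.4186 / 171.1718 = 23.1897

23.1897 days


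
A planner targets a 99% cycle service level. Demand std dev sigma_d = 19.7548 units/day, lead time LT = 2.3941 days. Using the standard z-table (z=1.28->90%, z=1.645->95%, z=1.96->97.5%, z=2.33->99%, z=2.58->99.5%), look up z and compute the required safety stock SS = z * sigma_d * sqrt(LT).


From the table, SL = 99% corresponds to z = 2.33
sqrt(LT) = sqrt(2.3941) = 1.5473
SS = 2.33 * 19.7548 * 1.5473 = 71.2196

71.2196 units


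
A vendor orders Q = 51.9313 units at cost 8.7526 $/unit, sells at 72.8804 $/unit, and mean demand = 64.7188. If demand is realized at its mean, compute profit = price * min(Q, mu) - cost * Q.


Sales at mu = min(51.9313, 64.7188) = 51.9313
Revenue = 72.8804 * 51.9313 = 3784.7739
Total cost = 8.7526 * 51.9313 = 454.5339
Profit = 3784.7739 - 454.5339 = 3330.2400

3330.2400 $


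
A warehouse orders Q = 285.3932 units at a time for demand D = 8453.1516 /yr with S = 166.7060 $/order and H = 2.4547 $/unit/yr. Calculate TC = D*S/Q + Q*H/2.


Ordering cost = D*S/Q = 4937.7178
Holding cost = Q*H/2 = 350.2773
TC = 4937.7178 + 350.2773 = 5287.9952

5287.9952 $/yr


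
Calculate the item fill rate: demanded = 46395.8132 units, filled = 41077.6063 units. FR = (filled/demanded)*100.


FR = 41077.6063 / 46395.8132 * 100 = 88.5373

88.5373%


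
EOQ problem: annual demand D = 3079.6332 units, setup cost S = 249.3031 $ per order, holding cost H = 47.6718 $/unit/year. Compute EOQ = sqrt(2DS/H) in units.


2*D*S = 2 * 3079.6332 * 249.3031 = 1535524.2072
2*D*S/H = 32210.3258
EOQ = sqrt(32210.3258) = 179.4724

179.4724 units


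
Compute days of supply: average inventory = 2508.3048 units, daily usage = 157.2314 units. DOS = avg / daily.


DOS = 2508.3048 / 157.2314 = 15.9530

15.9530 days


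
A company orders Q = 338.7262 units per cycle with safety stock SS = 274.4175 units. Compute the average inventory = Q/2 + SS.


Q/2 = 169.3631
Avg = 169.3631 + 274.4175 = 443.7806

443.7806 units


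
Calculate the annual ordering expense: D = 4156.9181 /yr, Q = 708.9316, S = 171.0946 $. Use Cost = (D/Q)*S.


Number of orders = D/Q = 5.8636
Cost = 5.8636 * 171.0946 = 1003.2368

1003.2368 $/yr


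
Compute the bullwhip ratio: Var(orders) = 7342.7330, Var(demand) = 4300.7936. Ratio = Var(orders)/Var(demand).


BW = 7342.7330 / 4300.7936 = 1.7073

1.7073


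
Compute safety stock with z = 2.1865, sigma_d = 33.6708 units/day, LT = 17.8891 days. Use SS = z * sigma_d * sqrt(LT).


sqrt(LT) = sqrt(17.8891) = 4.2296
SS = 2.1865 * 33.6708 * 4.2296 = 311.3846

311.3846 units


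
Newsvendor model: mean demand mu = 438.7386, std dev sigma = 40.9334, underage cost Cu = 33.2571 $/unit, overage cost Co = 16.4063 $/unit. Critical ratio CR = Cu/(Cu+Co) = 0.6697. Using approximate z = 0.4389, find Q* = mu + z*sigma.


CR = Cu/(Cu+Co) = 33.2571/(33.2571+16.4063) = 0.6697
z = 0.4389
Q* = 438.7386 + 0.4389 * 40.9334 = 456.7043

456.7043 units


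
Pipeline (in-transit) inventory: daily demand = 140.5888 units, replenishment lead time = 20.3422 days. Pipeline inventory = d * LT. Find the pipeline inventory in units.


Pipeline = 140.5888 * 20.3422 = 2859.8855

2859.8855 units


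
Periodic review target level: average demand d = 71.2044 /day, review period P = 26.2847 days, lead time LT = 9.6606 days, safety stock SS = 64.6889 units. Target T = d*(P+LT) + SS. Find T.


P + LT = 35.9453
d*(P+LT) = 71.2044 * 35.9453 = 2559.4635
T = 2559.4635 + 64.6889 = 2624.1524

2624.1524 units


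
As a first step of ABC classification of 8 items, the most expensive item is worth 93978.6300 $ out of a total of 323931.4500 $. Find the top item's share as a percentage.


Top item = 93978.6300
Total = 323931.4500
Percentage = 93978.6300 / 323931.4500 * 100 = 29.0119

29.0119%


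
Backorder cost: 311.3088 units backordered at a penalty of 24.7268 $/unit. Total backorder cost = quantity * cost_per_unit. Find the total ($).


Total = 311.3088 * 24.7268 = 7697.6704

7697.6704 $


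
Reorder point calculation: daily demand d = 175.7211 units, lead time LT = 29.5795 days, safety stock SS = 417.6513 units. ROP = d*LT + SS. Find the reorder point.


d*LT = 175.7211 * 29.5795 = 5197.7423
ROP = 5197.7423 + 417.6513 = 5615.3936

5615.3936 units


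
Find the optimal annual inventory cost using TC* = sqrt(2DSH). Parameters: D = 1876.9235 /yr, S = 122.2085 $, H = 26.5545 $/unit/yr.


2*D*S*H = 12181930.2787
TC* = sqrt(12181930.2787) = 3490.2622

3490.2622 $/yr


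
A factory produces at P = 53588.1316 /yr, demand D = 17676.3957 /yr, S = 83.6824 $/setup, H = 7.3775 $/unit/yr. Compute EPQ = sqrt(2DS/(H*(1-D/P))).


1 - D/P = 1 - 0.3299 = 0.6701
H*(1-D/P) = 4.9440
2DS = 2958406.4311
EPQ = sqrt(598385.1903) = 773.5536

773.5536 units


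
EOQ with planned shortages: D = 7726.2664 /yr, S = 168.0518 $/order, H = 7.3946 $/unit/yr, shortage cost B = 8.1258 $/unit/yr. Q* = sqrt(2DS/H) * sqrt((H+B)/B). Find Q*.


sqrt(2DS/H) = 592.6033
sqrt((H+B)/B) = 1.3820
Q* = 592.6033 * 1.3820 = 818.9973

818.9973 units


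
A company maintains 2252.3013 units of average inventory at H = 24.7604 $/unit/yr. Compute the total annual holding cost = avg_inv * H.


Cost = 2252.3013 * 24.7604 = 55767.8811

55767.8811 $/yr


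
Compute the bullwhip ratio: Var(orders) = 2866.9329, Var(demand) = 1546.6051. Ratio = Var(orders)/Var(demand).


BW = 2866.9329 / 1546.6051 = 1.8537

1.8537


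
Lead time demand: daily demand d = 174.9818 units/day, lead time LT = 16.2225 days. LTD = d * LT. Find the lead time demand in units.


LTD = 174.9818 * 16.2225 = 2838.6423

2838.6423 units


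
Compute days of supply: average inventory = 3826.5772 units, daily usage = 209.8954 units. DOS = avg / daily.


DOS = 3826.5772 / 209.8954 = 18.2309

18.2309 days


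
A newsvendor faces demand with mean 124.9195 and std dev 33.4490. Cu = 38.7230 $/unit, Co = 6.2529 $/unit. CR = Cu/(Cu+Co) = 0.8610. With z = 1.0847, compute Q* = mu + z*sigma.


CR = Cu/(Cu+Co) = 38.7230/(38.7230+6.2529) = 0.8610
z = 1.0847
Q* = 124.9195 + 1.0847 * 33.4490 = 161.2016

161.2016 units


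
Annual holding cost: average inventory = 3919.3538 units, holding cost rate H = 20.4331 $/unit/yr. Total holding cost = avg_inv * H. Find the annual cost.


Cost = 3919.3538 * 20.4331 = 80084.5481

80084.5481 $/yr


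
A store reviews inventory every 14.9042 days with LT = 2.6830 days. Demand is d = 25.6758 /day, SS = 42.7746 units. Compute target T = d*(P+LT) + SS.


P + LT = 17.5872
d*(P+LT) = 25.6758 * 17.5872 = 451.5654
T = 451.5654 + 42.7746 = 494.3400

494.3400 units


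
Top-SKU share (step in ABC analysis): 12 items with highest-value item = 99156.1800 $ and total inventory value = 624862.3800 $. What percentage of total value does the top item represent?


Top item = 99156.1800
Total = 624862.3800
Percentage = 99156.1800 / 624862.3800 * 100 = 15.8685

15.8685%


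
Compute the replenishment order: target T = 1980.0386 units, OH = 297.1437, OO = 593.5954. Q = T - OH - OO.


Inventory position = OH + OO = 297.1437 + 593.5954 = 890.7391
Q = 1980.0386 - 890.7391 = 1089.2995

1089.2995 units


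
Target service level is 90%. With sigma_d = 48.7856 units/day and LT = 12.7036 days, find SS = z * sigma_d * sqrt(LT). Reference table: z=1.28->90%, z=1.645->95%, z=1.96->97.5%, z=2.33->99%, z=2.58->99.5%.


From the table, SL = 90% corresponds to z = 1.28
sqrt(LT) = sqrt(12.7036) = 3.5642
SS = 1.28 * 48.7856 * 3.5642 = 222.5692

222.5692 units


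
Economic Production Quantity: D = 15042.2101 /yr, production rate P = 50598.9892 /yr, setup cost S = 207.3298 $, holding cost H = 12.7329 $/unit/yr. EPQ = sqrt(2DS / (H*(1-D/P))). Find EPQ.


1 - D/P = 1 - 0.2973 = 0.7027
H*(1-D/P) = 8.9476
2DS = 6237396.8232
EPQ = sqrt(697100.6280) = 834.9255

834.9255 units


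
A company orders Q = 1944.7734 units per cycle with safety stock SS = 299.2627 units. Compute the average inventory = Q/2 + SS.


Q/2 = 972.3867
Avg = 972.3867 + 299.2627 = 1271.6494

1271.6494 units


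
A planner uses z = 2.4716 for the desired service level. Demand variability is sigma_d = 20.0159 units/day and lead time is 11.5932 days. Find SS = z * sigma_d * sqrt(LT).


sqrt(LT) = sqrt(11.5932) = 3.4049
SS = 2.4716 * 20.0159 * 3.4049 = 168.4438

168.4438 units


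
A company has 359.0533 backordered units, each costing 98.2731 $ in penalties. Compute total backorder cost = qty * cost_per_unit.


Total = 359.0533 * 98.2731 = 35285.2809

35285.2809 $


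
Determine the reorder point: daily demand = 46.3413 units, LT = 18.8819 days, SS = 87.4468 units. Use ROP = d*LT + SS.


d*LT = 46.3413 * 18.8819 = 875.0118
ROP = 875.0118 + 87.4468 = 962.4586

962.4586 units


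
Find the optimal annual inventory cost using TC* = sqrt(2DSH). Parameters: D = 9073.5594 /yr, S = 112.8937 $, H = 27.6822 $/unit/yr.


2*D*S*H = 56712395.4052
TC* = sqrt(56712395.4052) = 7530.7633

7530.7633 $/yr


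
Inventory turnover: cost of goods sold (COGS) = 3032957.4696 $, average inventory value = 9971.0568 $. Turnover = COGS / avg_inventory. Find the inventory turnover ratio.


Turnover = 3032957.4696 / 9971.0568 = 304.1761

304.1761


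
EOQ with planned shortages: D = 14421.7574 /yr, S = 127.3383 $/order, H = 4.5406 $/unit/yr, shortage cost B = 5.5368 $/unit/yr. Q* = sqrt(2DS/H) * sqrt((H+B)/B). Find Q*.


sqrt(2DS/H) = 899.3878
sqrt((H+B)/B) = 1.3491
Q* = 899.3878 * 1.3491 = 1213.3660

1213.3660 units


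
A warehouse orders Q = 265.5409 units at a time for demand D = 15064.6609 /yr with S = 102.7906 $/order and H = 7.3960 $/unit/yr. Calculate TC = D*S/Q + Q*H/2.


Ordering cost = D*S/Q = 5831.5142
Holding cost = Q*H/2 = 981.9702
TC = 5831.5142 + 981.9702 = 6813.4845

6813.4845 $/yr


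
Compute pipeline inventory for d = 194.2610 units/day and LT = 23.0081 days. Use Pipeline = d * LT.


Pipeline = 194.2610 * 23.0081 = 4469.5765

4469.5765 units


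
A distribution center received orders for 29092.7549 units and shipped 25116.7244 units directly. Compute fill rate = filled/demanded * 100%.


FR = 25116.7244 / 29092.7549 * 100 = 86.3333

86.3333%


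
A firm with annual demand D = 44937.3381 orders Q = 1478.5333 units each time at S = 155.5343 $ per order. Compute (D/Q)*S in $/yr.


Number of orders = D/Q = 30.3932
Cost = 30.3932 * 155.5343 = 4727.1830

4727.1830 $/yr


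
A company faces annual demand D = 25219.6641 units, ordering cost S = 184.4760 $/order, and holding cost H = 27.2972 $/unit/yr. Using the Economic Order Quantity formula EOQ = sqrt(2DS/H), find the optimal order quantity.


2*D*S = 2 * 25219.6641 * 184.4760 = 9304845.5090
2*D*S/H = 340871.7930
EOQ = sqrt(340871.7930) = 583.8423

583.8423 units


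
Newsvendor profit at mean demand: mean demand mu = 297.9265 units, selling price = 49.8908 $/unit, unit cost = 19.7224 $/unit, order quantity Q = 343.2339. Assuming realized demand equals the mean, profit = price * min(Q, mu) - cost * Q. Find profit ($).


Sales at mu = min(343.2339, 297.9265) = 297.9265
Revenue = 49.8908 * 297.9265 = 14863.7914
Total cost = 19.7224 * 343.2339 = 6769.3963
Profit = 14863.7914 - 6769.3963 = 8094.3952

8094.3952 $


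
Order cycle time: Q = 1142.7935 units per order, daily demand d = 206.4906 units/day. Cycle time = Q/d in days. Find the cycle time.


Cycle = 1142.7935 / 206.4906 = 5.5344

5.5344 days


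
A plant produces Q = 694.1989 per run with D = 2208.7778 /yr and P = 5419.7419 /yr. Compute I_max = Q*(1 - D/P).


D/P = 0.4075
1 - D/P = 0.5925
I_max = 694.1989 * 0.5925 = 411.2830

411.2830 units


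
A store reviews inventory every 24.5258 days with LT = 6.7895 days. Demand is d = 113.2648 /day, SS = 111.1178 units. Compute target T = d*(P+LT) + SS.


P + LT = 31.3153
d*(P+LT) = 113.2648 * 31.3153 = 3546.9212
T = 3546.9212 + 111.1178 = 3658.0390

3658.0390 units


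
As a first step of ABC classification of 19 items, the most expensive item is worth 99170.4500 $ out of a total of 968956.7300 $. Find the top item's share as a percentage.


Top item = 99170.4500
Total = 968956.7300
Percentage = 99170.4500 / 968956.7300 * 100 = 10.2348

10.2348%


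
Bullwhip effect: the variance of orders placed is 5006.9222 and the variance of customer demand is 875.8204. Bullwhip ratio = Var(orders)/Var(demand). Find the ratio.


BW = 5006.9222 / 875.8204 = 5.7168

5.7168


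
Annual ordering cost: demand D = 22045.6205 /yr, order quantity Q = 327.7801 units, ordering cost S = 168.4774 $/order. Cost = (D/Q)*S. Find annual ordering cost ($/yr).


Number of orders = D/Q = 67.2573
Cost = 67.2573 * 168.4774 = 11331.3432

11331.3432 $/yr


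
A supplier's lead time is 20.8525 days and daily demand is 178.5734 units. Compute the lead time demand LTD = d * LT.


LTD = 178.5734 * 20.8525 = 3723.7018

3723.7018 units


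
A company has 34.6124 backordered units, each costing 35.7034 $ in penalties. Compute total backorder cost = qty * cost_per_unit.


Total = 34.6124 * 35.7034 = 1235.7804

1235.7804 $


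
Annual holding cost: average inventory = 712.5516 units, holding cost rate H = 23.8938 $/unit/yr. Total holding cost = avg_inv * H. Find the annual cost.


Cost = 712.5516 * 23.8938 = 17025.5654

17025.5654 $/yr


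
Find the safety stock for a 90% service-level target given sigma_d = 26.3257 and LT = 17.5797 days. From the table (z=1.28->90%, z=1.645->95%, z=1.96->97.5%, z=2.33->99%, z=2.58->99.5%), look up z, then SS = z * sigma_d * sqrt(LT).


From the table, SL = 90% corresponds to z = 1.28
sqrt(LT) = sqrt(17.5797) = 4.1928
SS = 1.28 * 26.3257 * 4.1928 = 141.2849

141.2849 units


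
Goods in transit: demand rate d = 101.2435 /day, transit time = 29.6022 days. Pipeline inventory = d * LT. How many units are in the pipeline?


Pipeline = 101.2435 * 29.6022 = 2997.0303

2997.0303 units


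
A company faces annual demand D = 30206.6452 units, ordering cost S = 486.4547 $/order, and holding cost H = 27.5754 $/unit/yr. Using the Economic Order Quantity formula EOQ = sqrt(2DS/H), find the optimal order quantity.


2*D*S = 2 * 30206.6452 * 486.4547 = 29388329.0575
2*D*S/H = 1065744.4337
EOQ = sqrt(1065744.4337) = 1032.3490

1032.3490 units


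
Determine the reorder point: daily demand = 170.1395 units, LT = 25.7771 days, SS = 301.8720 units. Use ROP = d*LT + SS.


d*LT = 170.1395 * 25.7771 = 4385.7029
ROP = 4385.7029 + 301.8720 = 4687.5749

4687.5749 units


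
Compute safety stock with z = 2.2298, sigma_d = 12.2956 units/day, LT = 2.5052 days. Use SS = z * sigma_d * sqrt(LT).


sqrt(LT) = sqrt(2.5052) = 1.5828
SS = 2.2298 * 12.2956 * 1.5828 = 43.3947

43.3947 units


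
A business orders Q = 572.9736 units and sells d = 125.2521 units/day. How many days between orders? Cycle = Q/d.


Cycle = 572.9736 / 125.2521 = 4.5746

4.5746 days


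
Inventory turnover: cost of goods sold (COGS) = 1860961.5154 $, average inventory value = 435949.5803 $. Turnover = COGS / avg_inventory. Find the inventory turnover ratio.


Turnover = 1860961.5154 / 435949.5803 = 4.2688

4.2688


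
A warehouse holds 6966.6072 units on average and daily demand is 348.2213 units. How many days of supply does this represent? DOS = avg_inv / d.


DOS = 6966.6072 / 348.2213 = 20.0063

20.0063 days


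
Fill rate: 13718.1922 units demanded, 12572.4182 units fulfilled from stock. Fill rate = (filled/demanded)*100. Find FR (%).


FR = 12572.4182 / 13718.1922 * 100 = 91.6478

91.6478%


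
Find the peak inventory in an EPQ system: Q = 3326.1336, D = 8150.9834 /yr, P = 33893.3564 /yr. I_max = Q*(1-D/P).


D/P = 0.2405
1 - D/P = 0.7595
I_max = 3326.1336 * 0.7595 = 2526.2347

2526.2347 units


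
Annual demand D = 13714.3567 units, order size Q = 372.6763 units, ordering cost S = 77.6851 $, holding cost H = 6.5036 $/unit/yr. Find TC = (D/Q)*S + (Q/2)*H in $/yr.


Ordering cost = D*S/Q = 2858.7843
Holding cost = Q*H/2 = 1211.8688
TC = 2858.7843 + 1211.8688 = 4070.6531

4070.6531 $/yr


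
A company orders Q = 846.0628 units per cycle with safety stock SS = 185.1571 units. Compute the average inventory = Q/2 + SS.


Q/2 = 423.0314
Avg = 423.0314 + 185.1571 = 608.1885

608.1885 units


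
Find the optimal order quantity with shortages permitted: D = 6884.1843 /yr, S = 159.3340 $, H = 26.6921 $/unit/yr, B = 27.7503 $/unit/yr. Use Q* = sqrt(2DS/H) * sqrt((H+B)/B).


sqrt(2DS/H) = 286.6844
sqrt((H+B)/B) = 1.4007
Q* = 286.6844 * 1.4007 = 401.5493

401.5493 units


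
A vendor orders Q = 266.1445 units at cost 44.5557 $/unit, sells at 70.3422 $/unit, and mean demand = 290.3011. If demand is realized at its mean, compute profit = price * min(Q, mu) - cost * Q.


Sales at mu = min(266.1445, 290.3011) = 266.1445
Revenue = 70.3422 * 266.1445 = 18721.1896
Total cost = 44.5557 * 266.1445 = 11858.2545
Profit = 18721.1896 - 11858.2545 = 6862.9351

6862.9351 $


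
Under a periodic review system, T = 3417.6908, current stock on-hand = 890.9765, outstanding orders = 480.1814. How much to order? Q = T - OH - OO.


Inventory position = OH + OO = 890.9765 + 480.1814 = 1371.1579
Q = 3417.6908 - 1371.1579 = 2046.5329

2046.5329 units


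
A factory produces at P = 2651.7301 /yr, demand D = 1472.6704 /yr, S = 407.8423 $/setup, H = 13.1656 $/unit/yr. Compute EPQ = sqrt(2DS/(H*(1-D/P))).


1 - D/P = 1 - 0.5554 = 0.4446
H*(1-D/P) = 5.8539
2DS = 1201234.5662
EPQ = sqrt(205201.5739) = 452.9918

452.9918 units


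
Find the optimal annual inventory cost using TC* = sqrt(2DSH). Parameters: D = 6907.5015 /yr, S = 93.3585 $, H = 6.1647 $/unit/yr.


2*D*S*H = 7950909.2341
TC* = sqrt(7950909.2341) = 2819.7357

2819.7357 $/yr


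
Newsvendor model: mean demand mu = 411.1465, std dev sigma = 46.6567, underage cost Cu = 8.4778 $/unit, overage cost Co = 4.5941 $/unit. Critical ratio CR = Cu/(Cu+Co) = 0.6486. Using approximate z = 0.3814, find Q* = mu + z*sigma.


CR = Cu/(Cu+Co) = 8.4778/(8.4778+4.5941) = 0.6486
z = 0.3814
Q* = 411.1465 + 0.3814 * 46.6567 = 428.9414

428.9414 units


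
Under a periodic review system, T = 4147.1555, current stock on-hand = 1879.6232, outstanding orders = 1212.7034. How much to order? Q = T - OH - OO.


Inventory position = OH + OO = 1879.6232 + 1212.7034 = 3092.3266
Q = 4147.1555 - 3092.3266 = 1054.8289

1054.8289 units


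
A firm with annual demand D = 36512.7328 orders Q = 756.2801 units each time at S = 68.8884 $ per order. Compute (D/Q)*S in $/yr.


Number of orders = D/Q = 48.2794
Cost = 48.2794 * 68.8884 = 3325.8891

3325.8891 $/yr


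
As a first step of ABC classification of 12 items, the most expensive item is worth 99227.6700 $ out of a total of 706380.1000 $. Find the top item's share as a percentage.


Top item = 99227.6700
Total = 706380.1000
Percentage = 99227.6700 / 706380.1000 * 100 = 14.0473

14.0473%


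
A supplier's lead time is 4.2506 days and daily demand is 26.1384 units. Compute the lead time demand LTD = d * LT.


LTD = 26.1384 * 4.2506 = 111.1039

111.1039 units


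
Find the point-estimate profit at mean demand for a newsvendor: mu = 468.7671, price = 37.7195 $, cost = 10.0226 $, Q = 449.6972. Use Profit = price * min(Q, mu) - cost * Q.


Sales at mu = min(449.6972, 468.7671) = 449.6972
Revenue = 37.7195 * 449.6972 = 16962.3535
Total cost = 10.0226 * 449.6972 = 4507.1352
Profit = 16962.3535 - 4507.1352 = 12455.2184

12455.2184 $


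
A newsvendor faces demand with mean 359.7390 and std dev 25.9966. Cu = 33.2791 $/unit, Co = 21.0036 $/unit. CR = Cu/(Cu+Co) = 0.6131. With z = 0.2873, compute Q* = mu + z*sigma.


CR = Cu/(Cu+Co) = 33.2791/(33.2791+21.0036) = 0.6131
z = 0.2873
Q* = 359.7390 + 0.2873 * 25.9966 = 367.2078

367.2078 units


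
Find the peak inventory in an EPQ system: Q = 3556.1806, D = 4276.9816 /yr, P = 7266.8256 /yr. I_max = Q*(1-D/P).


D/P = 0.5886
1 - D/P = 0.4114
I_max = 3556.1806 * 0.4114 = 1463.1458

1463.1458 units


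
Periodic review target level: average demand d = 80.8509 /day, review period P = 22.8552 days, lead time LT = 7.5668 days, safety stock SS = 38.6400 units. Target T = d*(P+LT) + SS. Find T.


P + LT = 30.4220
d*(P+LT) = 80.8509 * 30.4220 = 2459.6461
T = 2459.6461 + 38.6400 = 2498.2861

2498.2861 units


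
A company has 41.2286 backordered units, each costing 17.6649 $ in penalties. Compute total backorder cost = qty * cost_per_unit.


Total = 41.2286 * 17.6649 = 728.2991

728.2991 $


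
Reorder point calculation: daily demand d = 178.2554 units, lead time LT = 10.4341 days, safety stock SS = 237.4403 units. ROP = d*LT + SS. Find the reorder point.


d*LT = 178.2554 * 10.4341 = 1859.9347
ROP = 1859.9347 + 237.4403 = 2097.3750

2097.3750 units


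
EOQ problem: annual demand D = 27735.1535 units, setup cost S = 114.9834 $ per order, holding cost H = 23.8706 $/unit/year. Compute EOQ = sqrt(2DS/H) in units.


2*D*S = 2 * 27735.1535 * 114.9834 = 6378164.4979
2*D*S/H = 267197.4939
EOQ = sqrt(267197.4939) = 516.9115

516.9115 units


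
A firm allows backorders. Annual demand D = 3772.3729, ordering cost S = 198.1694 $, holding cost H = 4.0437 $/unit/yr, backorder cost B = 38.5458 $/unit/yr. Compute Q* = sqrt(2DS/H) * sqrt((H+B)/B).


sqrt(2DS/H) = 608.0666
sqrt((H+B)/B) = 1.0511
Q* = 608.0666 * 1.0511 = 639.1663

639.1663 units


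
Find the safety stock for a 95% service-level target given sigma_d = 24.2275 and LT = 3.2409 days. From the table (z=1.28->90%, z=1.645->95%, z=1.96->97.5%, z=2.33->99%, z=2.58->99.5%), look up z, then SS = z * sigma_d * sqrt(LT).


From the table, SL = 95% corresponds to z = 1.645
sqrt(LT) = sqrt(3.2409) = 1.8002
SS = 1.645 * 24.2275 * 1.8002 = 71.7476

71.7476 units


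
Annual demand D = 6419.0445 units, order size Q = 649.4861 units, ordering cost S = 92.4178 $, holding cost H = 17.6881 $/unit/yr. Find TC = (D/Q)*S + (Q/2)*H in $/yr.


Ordering cost = D*S/Q = 913.3898
Holding cost = Q*H/2 = 5744.0875
TC = 913.3898 + 5744.0875 = 6657.4773

6657.4773 $/yr


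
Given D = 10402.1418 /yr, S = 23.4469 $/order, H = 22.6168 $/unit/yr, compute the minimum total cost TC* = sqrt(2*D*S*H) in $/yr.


2*D*S*H = 11032383.6035
TC* = sqrt(11032383.6035) = 3321.5032

3321.5032 $/yr


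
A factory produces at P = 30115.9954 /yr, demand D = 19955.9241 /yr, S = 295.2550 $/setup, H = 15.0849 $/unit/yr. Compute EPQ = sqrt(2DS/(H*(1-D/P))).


1 - D/P = 1 - 0.6626 = 0.3374
H*(1-D/P) = 5.0891
2DS = 11784172.7403
EPQ = sqrt(2315565.8235) = 1521.6983

1521.6983 units


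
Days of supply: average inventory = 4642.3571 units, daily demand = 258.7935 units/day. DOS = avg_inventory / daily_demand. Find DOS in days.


DOS = 4642.3571 / 258.7935 = 17.9385

17.9385 days


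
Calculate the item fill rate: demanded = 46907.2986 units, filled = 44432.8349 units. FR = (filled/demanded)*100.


FR = 44432.8349 / 46907.2986 * 100 = 94.7248

94.7248%


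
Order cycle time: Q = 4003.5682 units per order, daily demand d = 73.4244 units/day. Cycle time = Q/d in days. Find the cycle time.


Cycle = 4003.5682 / 73.4244 = 54.5264

54.5264 days


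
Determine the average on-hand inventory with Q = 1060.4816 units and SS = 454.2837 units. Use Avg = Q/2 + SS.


Q/2 = 530.2408
Avg = 530.2408 + 454.2837 = 984.5245

984.5245 units


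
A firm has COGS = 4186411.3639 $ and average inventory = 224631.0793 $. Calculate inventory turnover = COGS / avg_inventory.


Turnover = 4186411.3639 / 224631.0793 = 18.6368

18.6368


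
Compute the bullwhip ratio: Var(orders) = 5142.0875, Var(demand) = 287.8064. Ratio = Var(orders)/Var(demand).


BW = 5142.0875 / 287.8064 = 17.8665

17.8665


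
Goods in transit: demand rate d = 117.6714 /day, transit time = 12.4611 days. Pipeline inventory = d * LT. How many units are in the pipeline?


Pipeline = 117.6714 * 12.4611 = 1466.3151

1466.3151 units


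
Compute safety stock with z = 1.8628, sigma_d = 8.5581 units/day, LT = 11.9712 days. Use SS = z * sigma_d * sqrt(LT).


sqrt(LT) = sqrt(11.9712) = 3.4599
SS = 1.8628 * 8.5581 * 3.4599 = 55.1585

55.1585 units


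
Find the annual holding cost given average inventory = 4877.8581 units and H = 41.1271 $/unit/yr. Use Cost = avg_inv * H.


Cost = 4877.8581 * 41.1271 = 200612.1579

200612.1579 $/yr


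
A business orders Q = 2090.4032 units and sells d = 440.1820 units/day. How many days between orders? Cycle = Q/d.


Cycle = 2090.4032 / 440.1820 = 4.7490

4.7490 days


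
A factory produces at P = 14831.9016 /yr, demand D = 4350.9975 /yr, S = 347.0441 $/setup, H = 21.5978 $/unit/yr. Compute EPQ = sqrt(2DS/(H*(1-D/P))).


1 - D/P = 1 - 0.2934 = 0.7066
H*(1-D/P) = 15.2620
2DS = 3019976.0230
EPQ = sqrt(197875.5195) = 444.8320

444.8320 units


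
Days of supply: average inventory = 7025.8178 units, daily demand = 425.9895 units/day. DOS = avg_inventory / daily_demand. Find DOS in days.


DOS = 7025.8178 / 425.9895 = 16.4929

16.4929 days


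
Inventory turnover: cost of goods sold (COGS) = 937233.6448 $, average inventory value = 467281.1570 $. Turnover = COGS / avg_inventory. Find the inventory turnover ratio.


Turnover = 937233.6448 / 467281.1570 = 2.0057

2.0057


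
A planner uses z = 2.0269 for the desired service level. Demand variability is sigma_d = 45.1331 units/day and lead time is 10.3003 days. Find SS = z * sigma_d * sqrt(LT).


sqrt(LT) = sqrt(10.3003) = 3.2094
SS = 2.0269 * 45.1331 * 3.2094 = 293.5975

293.5975 units


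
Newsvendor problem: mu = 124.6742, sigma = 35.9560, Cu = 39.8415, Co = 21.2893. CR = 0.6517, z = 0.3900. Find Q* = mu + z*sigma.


CR = Cu/(Cu+Co) = 39.8415/(39.8415+21.2893) = 0.6517
z = 0.3900
Q* = 124.6742 + 0.3900 * 35.9560 = 138.6970

138.6970 units


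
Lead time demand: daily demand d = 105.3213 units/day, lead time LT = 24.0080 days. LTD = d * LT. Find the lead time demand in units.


LTD = 105.3213 * 24.0080 = 2528.5538

2528.5538 units


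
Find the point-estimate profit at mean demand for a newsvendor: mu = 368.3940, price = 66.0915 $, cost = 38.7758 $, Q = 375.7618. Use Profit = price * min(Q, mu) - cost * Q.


Sales at mu = min(375.7618, 368.3940) = 368.3940
Revenue = 66.0915 * 368.3940 = 24347.7121
Total cost = 38.7758 * 375.7618 = 14570.4644
Profit = 24347.7121 - 14570.4644 = 9777.2476

9777.2476 $


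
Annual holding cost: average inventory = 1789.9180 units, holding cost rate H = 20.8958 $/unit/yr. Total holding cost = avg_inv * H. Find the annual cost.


Cost = 1789.9180 * 20.8958 = 37401.7685

37401.7685 $/yr


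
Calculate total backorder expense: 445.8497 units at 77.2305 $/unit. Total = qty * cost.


Total = 445.8497 * 77.2305 = 34433.1953

34433.1953 $


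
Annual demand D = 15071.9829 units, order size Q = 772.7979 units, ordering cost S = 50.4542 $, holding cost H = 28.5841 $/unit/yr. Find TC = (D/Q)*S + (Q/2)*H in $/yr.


Ordering cost = D*S/Q = 984.0151
Holding cost = Q*H/2 = 11044.8662
TC = 984.0151 + 11044.8662 = 12028.8814

12028.8814 $/yr


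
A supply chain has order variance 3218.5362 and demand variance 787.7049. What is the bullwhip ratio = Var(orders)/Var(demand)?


BW = 3218.5362 / 787.7049 = 4.0860

4.0860


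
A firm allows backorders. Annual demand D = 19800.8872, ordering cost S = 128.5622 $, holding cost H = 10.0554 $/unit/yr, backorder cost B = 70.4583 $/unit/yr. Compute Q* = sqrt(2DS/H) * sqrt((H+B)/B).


sqrt(2DS/H) = 711.5645
sqrt((H+B)/B) = 1.0690
Q* = 711.5645 * 1.0690 = 760.6469

760.6469 units


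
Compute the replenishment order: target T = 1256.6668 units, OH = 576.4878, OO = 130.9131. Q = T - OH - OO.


Inventory position = OH + OO = 576.4878 + 130.9131 = 707.4009
Q = 1256.6668 - 707.4009 = 549.2659

549.2659 units


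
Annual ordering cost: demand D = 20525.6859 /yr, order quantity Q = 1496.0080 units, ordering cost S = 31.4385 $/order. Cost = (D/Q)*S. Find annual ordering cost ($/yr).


Number of orders = D/Q = 13.7203
Cost = 13.7203 * 31.4385 = 431.3458

431.3458 $/yr


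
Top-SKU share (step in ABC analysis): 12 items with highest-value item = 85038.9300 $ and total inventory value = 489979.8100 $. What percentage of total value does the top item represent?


Top item = 85038.9300
Total = 489979.8100
Percentage = 85038.9300 / 489979.8100 * 100 = 17.3556

17.3556%


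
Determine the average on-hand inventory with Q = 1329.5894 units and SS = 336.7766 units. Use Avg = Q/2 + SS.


Q/2 = 664.7947
Avg = 664.7947 + 336.7766 = 1001.5713

1001.5713 units


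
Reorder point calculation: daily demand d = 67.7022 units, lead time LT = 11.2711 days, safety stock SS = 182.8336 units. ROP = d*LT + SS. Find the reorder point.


d*LT = 67.7022 * 11.2711 = 763.0783
ROP = 763.0783 + 182.8336 = 945.9119

945.9119 units


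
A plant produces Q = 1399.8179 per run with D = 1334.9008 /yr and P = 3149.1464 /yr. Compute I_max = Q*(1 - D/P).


D/P = 0.4239
1 - D/P = 0.5761
I_max = 1399.8179 * 0.5761 = 806.4450

806.4450 units


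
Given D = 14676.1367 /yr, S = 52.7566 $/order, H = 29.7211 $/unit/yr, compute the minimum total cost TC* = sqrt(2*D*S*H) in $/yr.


2*D*S*H = 46023900.4633
TC* = sqrt(46023900.4633) = 6784.0917

6784.0917 $/yr


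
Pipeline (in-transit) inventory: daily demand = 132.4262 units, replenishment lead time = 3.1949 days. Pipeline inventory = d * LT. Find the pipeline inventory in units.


Pipeline = 132.4262 * 3.1949 = 423.0885

423.0885 units


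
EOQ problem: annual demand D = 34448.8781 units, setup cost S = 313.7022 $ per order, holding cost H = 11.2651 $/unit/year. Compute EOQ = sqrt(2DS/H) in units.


2*D*S = 2 * 34448.8781 * 313.7022 = 21613377.6950
2*D*S/H = 1918613.9222
EOQ = sqrt(1918613.9222) = 1385.1404

1385.1404 units


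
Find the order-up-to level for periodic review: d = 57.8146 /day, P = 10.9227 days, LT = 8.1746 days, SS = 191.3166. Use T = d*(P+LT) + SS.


P + LT = 19.0973
d*(P+LT) = 57.8146 * 19.0973 = 1104.1028
T = 1104.1028 + 191.3166 = 1295.4194

1295.4194 units


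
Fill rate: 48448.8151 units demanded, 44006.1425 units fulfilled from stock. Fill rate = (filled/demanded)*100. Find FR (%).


FR = 44006.1425 / 48448.8151 * 100 = 90.8302

90.8302%


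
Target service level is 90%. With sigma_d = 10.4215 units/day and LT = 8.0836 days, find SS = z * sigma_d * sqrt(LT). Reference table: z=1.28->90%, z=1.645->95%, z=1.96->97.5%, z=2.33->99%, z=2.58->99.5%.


From the table, SL = 90% corresponds to z = 1.28
sqrt(LT) = sqrt(8.0836) = 2.8432
SS = 1.28 * 10.4215 * 2.8432 = 37.9265

37.9265 units


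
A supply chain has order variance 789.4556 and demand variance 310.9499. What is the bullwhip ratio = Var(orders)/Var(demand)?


BW = 789.4556 / 310.9499 = 2.5389

2.5389
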